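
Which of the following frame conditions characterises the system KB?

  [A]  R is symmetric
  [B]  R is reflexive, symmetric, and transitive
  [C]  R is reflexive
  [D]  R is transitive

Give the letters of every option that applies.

(A) KB is sound and complete for exactly this class.
(B) this class determines S5, not KB.
(C) this class determines T (= KT), not KB.
(D) this class determines K4, not KB.

A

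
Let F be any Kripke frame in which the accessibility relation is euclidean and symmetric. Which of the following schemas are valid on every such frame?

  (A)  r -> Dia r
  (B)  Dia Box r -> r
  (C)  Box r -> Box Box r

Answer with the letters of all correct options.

A symmetric euclidean relation is transitive (uRv and vRw give vRu by symmetry, then uRw by the euclidean condition, applied at v).
(A) r -> Dia r (the dual of axiom T) characterises the reflexive frames. Such an R need not be reflexive — not valid.
(B) Dia Box r -> r is the dual of axiom B; it is valid on a frame exactly when R is symmetric. Every such R is symmetric, so valid.
(C) Box r -> Box Box r (axiom 4) characterises the transitive frames. Every such R is transitive — valid.

B, C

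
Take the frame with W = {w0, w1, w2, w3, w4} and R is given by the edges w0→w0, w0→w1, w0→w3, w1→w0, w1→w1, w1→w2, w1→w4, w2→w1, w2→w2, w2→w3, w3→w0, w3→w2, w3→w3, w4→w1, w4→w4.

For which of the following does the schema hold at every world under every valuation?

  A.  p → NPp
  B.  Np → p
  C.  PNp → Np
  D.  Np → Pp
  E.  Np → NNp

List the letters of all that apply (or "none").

R is reflexive: each world relates to itself.
R is symmetric: every R-edge is matched by its reverse.
R is not transitive: w0 R w1 and w1 R w2 but not w0 R w2.
R is not euclidean: w0 R w1 and w0 R w3 but not w1 R w3.
R is serial: every world has an R-successor.
(A) p → NPp is axiom B, which corresponds to symmetry. R is symmetric — valid.
(B) Np → p is axiom T, which corresponds to reflexivity. R is reflexive — valid.
(C) PNp → Np (the dual of axiom 5) characterises the euclidean frames. R is not euclidean — not valid.
(D) Np → Pp is axiom D, which corresponds to seriality. R is serial — valid.
(E) Np → NNp is axiom 4, which corresponds to transitivity. R is not transitive — not valid.

A, B, D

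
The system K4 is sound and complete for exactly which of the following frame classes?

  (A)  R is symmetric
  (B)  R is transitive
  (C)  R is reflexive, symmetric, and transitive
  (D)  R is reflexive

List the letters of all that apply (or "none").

B

(A) this class determines KB, not K4.
(B) K4 is sound and complete for exactly this class.
(C) this class determines S5, not K4.
(D) this class determines T (= KT), not K4.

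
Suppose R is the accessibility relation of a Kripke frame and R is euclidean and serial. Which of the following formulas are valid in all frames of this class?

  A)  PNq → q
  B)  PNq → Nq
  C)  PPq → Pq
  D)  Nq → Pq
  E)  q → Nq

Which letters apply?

B, D

(A) the dual of axiom B: valid iff R is symmetric. Such an R need not be symmetric — not valid.
(B) the dual of axiom 5: valid iff R is euclidean. Every such R is euclidean — valid.
(C) PPq → Pq is the dual of axiom 4, which corresponds to transitivity. Such an R need not be transitive — not valid.
(D) Nq → Pq is axiom D; it is valid on a frame exactly when R is serial. Every such R is serial, so valid.
(E) q → Nq is equivalent to ◇p→p; it holds exactly when R ⊆ identity. Such an R need not be a subset of the identity — not valid.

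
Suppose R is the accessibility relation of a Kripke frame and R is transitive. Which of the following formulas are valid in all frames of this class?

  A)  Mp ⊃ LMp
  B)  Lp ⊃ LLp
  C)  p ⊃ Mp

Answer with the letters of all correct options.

B

(A) Mp ⊃ LMp is axiom 5; it is valid on a frame exactly when R is euclidean. Such an R need not be euclidean, so not valid.
(B) Lp ⊃ LLp is axiom 4; it is valid on a frame exactly when R is transitive. Every such R is transitive, so valid.
(C) the dual of axiom T: valid iff R is reflexive. Such an R need not be reflexive — not valid.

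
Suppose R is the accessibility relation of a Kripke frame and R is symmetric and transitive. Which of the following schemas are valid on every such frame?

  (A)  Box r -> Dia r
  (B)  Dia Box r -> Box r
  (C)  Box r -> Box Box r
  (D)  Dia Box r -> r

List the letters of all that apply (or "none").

B, C, D

A symmetric transitive relation is euclidean (uRv and uRw give vRu by symmetry, then vRw by transitivity).
(A) axiom D: valid iff R is serial. Such an R need not be serial — not valid.
(B) Dia Box r -> Box r is the dual of axiom 5, which corresponds to the euclidean property. Every such R is euclidean — valid.
(C) Box r -> Box Box r (axiom 4) characterises the transitive frames. Every such R is transitive — valid.
(D) Dia Box r -> r is the dual of axiom B, which corresponds to symmetry. Every such R is symmetric — valid.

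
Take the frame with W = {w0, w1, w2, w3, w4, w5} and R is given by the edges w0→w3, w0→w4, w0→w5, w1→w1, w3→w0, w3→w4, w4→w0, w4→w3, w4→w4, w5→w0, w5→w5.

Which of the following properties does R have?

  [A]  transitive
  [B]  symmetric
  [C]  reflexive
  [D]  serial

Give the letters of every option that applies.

(A) not transitive: w0 R w3 and w3 R w0 but not w0 R w0.
(B) symmetric: every R-edge is matched by its reverse.
(C) not reflexive: not w0 R w0.
(D) not serial: w2 has no R-successor.

B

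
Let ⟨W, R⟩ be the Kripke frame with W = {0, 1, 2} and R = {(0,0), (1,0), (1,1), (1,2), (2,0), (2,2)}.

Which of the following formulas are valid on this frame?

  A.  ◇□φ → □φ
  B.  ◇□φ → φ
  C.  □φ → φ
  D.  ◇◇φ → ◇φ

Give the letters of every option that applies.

C, D

R is reflexive: each world relates to itself.
R is not symmetric: 1 R 0 but not 0 R 1.
R is transitive: R is closed under composition.
R is not euclidean: 1 R 0 and 1 R 1 but not 0 R 1.
(A) ◇□φ → □φ is the dual of axiom 5; it is valid on a frame exactly when R is euclidean. R is not euclidean, so not valid.
(B) ◇□φ → φ (the dual of axiom B) characterises the symmetric frames. R is not symmetric — not valid.
(C) □φ → φ is axiom T, which corresponds to reflexivity. R is reflexive — valid.
(D) the dual of axiom 4: valid iff R is transitive. R is transitive — valid.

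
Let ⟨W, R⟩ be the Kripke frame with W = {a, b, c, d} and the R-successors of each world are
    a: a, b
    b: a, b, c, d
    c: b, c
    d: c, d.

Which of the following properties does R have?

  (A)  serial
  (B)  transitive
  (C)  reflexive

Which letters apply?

(A) serial: every world has an R-successor.
(B) not transitive: a R b and b R c but not a R c.
(C) reflexive: each world relates to itself.

A, C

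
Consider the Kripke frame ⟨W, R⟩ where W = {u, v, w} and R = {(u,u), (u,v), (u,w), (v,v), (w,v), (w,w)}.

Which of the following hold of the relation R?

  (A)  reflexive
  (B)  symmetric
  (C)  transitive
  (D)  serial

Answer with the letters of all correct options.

(A) reflexive: each world relates to itself.
(B) not symmetric: u R v but not v R u.
(C) transitive: R is closed under composition.
(D) serial: every world has an R-successor.

A, C, D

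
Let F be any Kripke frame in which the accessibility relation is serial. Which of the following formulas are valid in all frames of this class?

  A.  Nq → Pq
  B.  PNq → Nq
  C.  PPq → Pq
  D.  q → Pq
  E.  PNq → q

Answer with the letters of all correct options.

(A) axiom D: valid iff R is serial. Every such R is serial — valid.
(B) PNq → Nq (the dual of axiom 5) characterises the euclidean frames. Such an R need not be euclidean — not valid.
(C) the dual of axiom 4: valid iff R is transitive. Such an R need not be transitive — not valid.
(D) the dual of axiom T: valid iff R is reflexive. Such an R need not be reflexive — not valid.
(E) the dual of axiom B: valid iff R is symmetric. Such an R need not be symmetric — not valid.

A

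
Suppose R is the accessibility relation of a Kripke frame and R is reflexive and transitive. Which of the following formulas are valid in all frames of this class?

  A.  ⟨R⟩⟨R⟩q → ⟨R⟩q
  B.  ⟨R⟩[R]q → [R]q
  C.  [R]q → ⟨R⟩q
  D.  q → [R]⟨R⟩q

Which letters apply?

Reflexive relations are serial.
(A) ⟨R⟩⟨R⟩q → ⟨R⟩q (the dual of axiom 4) characterises the transitive frames. Every such R is transitive — valid.
(B) the dual of axiom 5: valid iff R is euclidean. Such an R need not be euclidean — not valid.
(C) [R]q → ⟨R⟩q is axiom D; it is valid on a frame exactly when R is serial. Every such R is serial, so valid.
(D) q → [R]⟨R⟩q is axiom B; it is valid on a frame exactly when R is symmetric. Such an R need not be symmetric, so not valid.

A, C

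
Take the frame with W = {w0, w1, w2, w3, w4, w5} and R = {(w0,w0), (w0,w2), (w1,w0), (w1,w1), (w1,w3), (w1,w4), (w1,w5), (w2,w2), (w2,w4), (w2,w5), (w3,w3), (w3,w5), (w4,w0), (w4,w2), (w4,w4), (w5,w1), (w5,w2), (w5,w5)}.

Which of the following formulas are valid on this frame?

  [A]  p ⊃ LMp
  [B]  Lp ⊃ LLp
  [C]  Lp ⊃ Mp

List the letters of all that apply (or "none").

R is not symmetric: w0 R w2 but not w2 R w0.
R is not transitive: w0 R w2 and w2 R w4 but not w0 R w4.
R is serial: every world has an R-successor.
(A) axiom B: valid iff R is symmetric. R is not symmetric — not valid.
(B) Lp ⊃ LLp (axiom 4) characterises the transitive frames. R is not transitive — not valid.
(C) Lp ⊃ Mp (axiom D) characterises the serial frames. R is serial — valid.

C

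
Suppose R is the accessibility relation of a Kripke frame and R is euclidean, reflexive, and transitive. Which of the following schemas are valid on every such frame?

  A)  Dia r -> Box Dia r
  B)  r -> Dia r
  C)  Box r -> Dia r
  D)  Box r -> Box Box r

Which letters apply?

A relation that is euclidean, reflexive, and transitive is also serial and symmetric.
(A) Dia r -> Box Dia r is axiom 5; it is valid on a frame exactly when R is euclidean. Every such R is euclidean, so valid.
(B) r -> Dia r is the dual of axiom T; it is valid on a frame exactly when R is reflexive. Every such R is reflexive, so valid.
(C) Box r -> Dia r (axiom D) characterises the serial frames. Every such R is serial — valid.
(D) Box r -> Box Box r is axiom 4, which corresponds to transitivity. Every such R is transitive — valid.

A, B, C, D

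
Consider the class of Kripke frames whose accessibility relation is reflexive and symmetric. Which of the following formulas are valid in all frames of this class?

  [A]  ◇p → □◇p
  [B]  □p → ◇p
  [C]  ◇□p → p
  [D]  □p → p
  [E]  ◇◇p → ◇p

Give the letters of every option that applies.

B, C, D

Reflexive relations are serial.
(A) ◇p → □◇p is axiom 5; it is valid on a frame exactly when R is euclidean. Such an R need not be euclidean, so not valid.
(B) □p → ◇p (axiom D) characterises the serial frames. Every such R is serial — valid.
(C) ◇□p → p (the dual of axiom B) characterises the symmetric frames. Every such R is symmetric — valid.
(D) axiom T: valid iff R is reflexive. Every such R is reflexive — valid.
(E) ◇◇p → ◇p is the dual of axiom 4, which corresponds to transitivity. Such an R need not be transitive — not valid.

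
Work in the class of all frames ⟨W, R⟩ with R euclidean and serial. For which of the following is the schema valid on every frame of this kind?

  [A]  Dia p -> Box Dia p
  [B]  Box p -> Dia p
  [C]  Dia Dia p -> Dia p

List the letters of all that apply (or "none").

(A) Dia p -> Box Dia p (axiom 5) characterises the euclidean frames. Every such R is euclidean — valid.
(B) axiom D: valid iff R is serial. Every such R is serial — valid.
(C) the dual of axiom 4: valid iff R is transitive. Such an R need not be transitive — not valid.

A, B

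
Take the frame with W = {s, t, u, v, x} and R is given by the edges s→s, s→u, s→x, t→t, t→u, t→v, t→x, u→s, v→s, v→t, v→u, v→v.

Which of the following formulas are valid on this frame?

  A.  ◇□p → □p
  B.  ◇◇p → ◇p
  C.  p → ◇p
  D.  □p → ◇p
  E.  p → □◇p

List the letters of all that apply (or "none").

R is not reflexive: not u R u.
R is not symmetric: s R x but not x R s.
R is not transitive: t R u and u R s but not t R s.
R is not euclidean: s R u and s R x but not u R x.
R is not serial: x has no R-successor.
(A) ◇□p → □p is the dual of axiom 5, which corresponds to the euclidean property. R is not euclidean — not valid.
(B) ◇◇p → ◇p is the dual of axiom 4; it is valid on a frame exactly when R is transitive. R is not transitive, so not valid.
(C) p → ◇p (the dual of axiom T) characterises the reflexive frames. R is not reflexive — not valid.
(D) □p → ◇p is axiom D; it is valid on a frame exactly when R is serial. R is not serial, so not valid.
(E) p → □◇p (axiom B) characterises the symmetric frames. R is not symmetric — not valid.

none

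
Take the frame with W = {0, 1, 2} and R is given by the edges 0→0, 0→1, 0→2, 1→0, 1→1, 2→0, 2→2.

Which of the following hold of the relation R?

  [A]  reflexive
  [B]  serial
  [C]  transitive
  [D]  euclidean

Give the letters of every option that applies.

(A) reflexive: each world relates to itself.
(B) serial: every world has an R-successor.
(C) not transitive: 1 R 0 and 0 R 2 but not 1 R 2.
(D) not euclidean: 0 R 1 and 0 R 2 but not 1 R 2.

A, B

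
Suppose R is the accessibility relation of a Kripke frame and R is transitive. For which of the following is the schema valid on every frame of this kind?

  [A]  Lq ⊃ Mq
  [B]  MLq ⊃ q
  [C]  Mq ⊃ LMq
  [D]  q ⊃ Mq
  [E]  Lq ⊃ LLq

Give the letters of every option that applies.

E

(A) axiom D: valid iff R is serial. Such an R need not be serial — not valid.
(B) the dual of axiom B: valid iff R is symmetric. Such an R need not be symmetric — not valid.
(C) axiom 5: valid iff R is euclidean. Such an R need not be euclidean — not valid.
(D) q ⊃ Mq is the dual of axiom T; it is valid on a frame exactly when R is reflexive. Such an R need not be reflexive, so not valid.
(E) Lq ⊃ LLq (axiom 4) characterises the transitive frames. Every such R is transitive — valid.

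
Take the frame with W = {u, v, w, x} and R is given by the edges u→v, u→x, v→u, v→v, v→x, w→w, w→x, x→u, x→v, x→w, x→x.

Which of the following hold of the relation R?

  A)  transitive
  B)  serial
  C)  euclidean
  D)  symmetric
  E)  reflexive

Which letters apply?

B, D

(A) not transitive: u R v and v R u but not u R u.
(B) serial: every world has an R-successor.
(C) not euclidean: x R u and x R w but not u R w.
(D) symmetric: every R-edge is matched by its reverse.
(E) not reflexive: not u R u.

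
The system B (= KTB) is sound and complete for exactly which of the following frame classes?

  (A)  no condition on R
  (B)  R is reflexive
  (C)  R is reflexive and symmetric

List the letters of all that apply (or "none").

C

(A) this class determines K, not B (= KTB).
(B) this class determines T (= KT), not B (= KTB).
(C) B (= KTB) is sound and complete for exactly this class.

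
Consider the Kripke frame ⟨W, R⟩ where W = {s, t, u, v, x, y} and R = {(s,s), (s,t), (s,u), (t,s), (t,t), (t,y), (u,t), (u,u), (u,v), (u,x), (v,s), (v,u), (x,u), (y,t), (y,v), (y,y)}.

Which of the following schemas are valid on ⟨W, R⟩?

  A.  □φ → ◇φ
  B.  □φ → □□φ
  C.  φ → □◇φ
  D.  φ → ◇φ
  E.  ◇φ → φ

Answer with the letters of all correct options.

R is not reflexive: not v R v.
R is not symmetric: s R u but not u R s.
R is not transitive: s R t and t R y but not s R y.
R is serial: every world has an R-successor.
R is not a subset of the identity: s R t with s ≠ t.
(A) □φ → ◇φ (axiom D) characterises the serial frames. R is serial — valid.
(B) □φ → □□φ is axiom 4; it is valid on a frame exactly when R is transitive. R is not transitive, so not valid.
(C) axiom B: valid iff R is symmetric. R is not symmetric — not valid.
(D) the dual of axiom T: valid iff R is reflexive. R is not reflexive — not valid.
(E) ◇φ → φ (the converse of T) corresponds to R being a subset of the identity. Here R ⊄ identity, so not valid.

A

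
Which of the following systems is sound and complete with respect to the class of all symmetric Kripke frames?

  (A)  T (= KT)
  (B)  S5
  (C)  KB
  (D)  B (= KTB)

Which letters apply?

C

(A) T (= KT) is determined by the class of reflexive frames.
(B) S5 is determined by the class of reflexive, symmetric, and transitive frames.
(C) KB is determined by exactly this class.
(D) B (= KTB) is determined by the class of reflexive and symmetric frames.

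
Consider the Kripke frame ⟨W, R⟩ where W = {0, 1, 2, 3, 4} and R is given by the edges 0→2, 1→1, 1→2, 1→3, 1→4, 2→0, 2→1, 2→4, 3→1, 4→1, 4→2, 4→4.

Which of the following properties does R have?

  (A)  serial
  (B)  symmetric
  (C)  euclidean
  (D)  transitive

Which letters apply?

A, B

(A) serial: every world has an R-successor.
(B) symmetric: every R-edge is matched by its reverse.
(C) not euclidean: 1 R 2 and 1 R 3 but not 2 R 3.
(D) not transitive: 0 R 2 and 2 R 0 but not 0 R 0.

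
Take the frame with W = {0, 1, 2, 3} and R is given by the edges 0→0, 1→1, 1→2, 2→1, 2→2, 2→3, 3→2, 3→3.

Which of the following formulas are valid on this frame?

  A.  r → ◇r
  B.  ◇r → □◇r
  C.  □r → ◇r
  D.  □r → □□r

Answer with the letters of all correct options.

R is reflexive: each world relates to itself.
R is not transitive: 1 R 2 and 2 R 3 but not 1 R 3.
R is not euclidean: 2 R 1 and 2 R 3 but not 1 R 3.
R is serial: every world has an R-successor.
(A) r → ◇r (the dual of axiom T) characterises the reflexive frames. R is reflexive — valid.
(B) ◇r → □◇r is axiom 5, which corresponds to the euclidean property. R is not euclidean — not valid.
(C) □r → ◇r (axiom D) characterises the serial frames. R is serial — valid.
(D) axiom 4: valid iff R is transitive. R is not transitive — not valid.

A, C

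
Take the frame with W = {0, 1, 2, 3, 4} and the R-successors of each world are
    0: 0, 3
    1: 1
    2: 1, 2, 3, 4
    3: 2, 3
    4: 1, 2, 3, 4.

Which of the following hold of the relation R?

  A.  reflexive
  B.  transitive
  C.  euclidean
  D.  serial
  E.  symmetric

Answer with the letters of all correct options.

A, D

(A) reflexive: each world relates to itself.
(B) not transitive: 0 R 3 and 3 R 2 but not 0 R 2.
(C) not euclidean: 0 R 3 and 0 R 0 but not 3 R 0.
(D) serial: every world has an R-successor.
(E) not symmetric: 0 R 3 but not 3 R 0.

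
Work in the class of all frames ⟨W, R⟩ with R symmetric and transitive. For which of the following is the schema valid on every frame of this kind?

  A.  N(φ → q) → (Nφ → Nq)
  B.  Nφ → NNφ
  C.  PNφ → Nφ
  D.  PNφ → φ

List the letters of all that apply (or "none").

A, B, C, D

A symmetric transitive relation is euclidean (uRv and uRw give vRu by symmetry, then vRw by transitivity).
(A) N(φ → q) → (Nφ → Nq) is the K axiom; it holds on all frames — valid.
(B) Nφ → NNφ is axiom 4, which corresponds to transitivity. Every such R is transitive — valid.
(C) PNφ → Nφ is the dual of axiom 5; it is valid on a frame exactly when R is euclidean. Every such R is euclidean, so valid.
(D) PNφ → φ is the dual of axiom B, which corresponds to symmetry. Every such R is symmetric — valid.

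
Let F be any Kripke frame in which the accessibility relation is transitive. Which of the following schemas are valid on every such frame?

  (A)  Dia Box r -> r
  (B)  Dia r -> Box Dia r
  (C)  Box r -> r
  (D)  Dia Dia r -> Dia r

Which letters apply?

(A) the dual of axiom B: valid iff R is symmetric. Such an R need not be symmetric — not valid.
(B) Dia r -> Box Dia r (axiom 5) characterises the euclidean frames. Such an R need not be euclidean — not valid.
(C) Box r -> r is axiom T, which corresponds to reflexivity. Such an R need not be reflexive — not valid.
(D) the dual of axiom 4: valid iff R is transitive. Every such R is transitive — valid.

D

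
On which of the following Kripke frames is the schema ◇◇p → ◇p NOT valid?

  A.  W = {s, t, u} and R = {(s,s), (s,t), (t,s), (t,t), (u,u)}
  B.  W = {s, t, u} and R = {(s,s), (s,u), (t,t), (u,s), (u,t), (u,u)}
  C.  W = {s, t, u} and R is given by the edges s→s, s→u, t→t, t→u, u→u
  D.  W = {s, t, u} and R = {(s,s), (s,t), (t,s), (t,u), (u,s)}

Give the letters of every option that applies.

The schema ◇◇p → ◇p is the dual of axiom 4; it is valid on a frame iff R is transitive.
(A) R is transitive (R is closed under composition), so the schema is valid here.
(B) R is not transitive (s R u and u R t but not s R t), so the schema fails here.
(C) R is transitive (R is closed under composition), so the schema is valid here.
(D) R is not transitive (s R t and t R u but not s R u), so the schema fails here.

B, D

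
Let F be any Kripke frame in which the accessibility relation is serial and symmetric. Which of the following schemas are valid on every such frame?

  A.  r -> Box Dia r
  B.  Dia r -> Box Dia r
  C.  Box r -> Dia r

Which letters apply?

(A) axiom B: valid iff R is symmetric. Every such R is symmetric — valid.
(B) Dia r -> Box Dia r is axiom 5; it is valid on a frame exactly when R is euclidean. Such an R need not be euclidean, so not valid.
(C) Box r -> Dia r (axiom D) characterises the serial frames. Every such R is serial — valid.

A, C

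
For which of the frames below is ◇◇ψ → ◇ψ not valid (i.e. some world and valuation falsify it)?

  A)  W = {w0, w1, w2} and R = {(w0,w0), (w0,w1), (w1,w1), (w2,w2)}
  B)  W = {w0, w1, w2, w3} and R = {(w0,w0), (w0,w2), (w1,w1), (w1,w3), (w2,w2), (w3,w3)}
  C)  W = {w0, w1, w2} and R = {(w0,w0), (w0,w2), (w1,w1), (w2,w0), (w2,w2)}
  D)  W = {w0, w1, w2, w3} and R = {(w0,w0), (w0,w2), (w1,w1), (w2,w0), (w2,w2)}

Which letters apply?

The schema ◇◇ψ → ◇ψ is the dual of axiom 4; it is valid on a frame iff R is transitive.
(A) R is transitive (R is closed under composition), so the schema is valid here.
(B) R is transitive (R is closed under composition), so the schema is valid here.
(C) R is transitive (R is closed under composition), so the schema is valid here.
(D) R is transitive (R is closed under composition), so the schema is valid here.

none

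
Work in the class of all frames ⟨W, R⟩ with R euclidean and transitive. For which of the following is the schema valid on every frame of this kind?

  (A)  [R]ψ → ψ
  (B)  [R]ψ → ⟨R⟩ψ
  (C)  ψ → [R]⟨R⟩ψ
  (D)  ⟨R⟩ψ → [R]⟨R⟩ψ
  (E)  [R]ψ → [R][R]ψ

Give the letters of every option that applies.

(A) [R]ψ → ψ is axiom T; it is valid on a frame exactly when R is reflexive. Such an R need not be reflexive, so not valid.
(B) [R]ψ → ⟨R⟩ψ (axiom D) characterises the serial frames. Such an R need not be serial — not valid.
(C) ψ → [R]⟨R⟩ψ is axiom B, which corresponds to symmetry. Such an R need not be symmetric — not valid.
(D) ⟨R⟩ψ → [R]⟨R⟩ψ (axiom 5) characterises the euclidean frames. Every such R is euclidean — valid.
(E) [R]ψ → [R][R]ψ is axiom 4; it is valid on a frame exactly when R is transitive. Every such R is transitive, so valid.

D, E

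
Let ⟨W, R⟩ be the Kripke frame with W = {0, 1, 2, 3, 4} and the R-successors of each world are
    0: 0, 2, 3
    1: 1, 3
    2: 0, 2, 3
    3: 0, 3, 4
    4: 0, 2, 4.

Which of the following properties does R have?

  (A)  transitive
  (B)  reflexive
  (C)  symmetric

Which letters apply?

(A) not transitive: 0 R 3 and 3 R 4 but not 0 R 4.
(B) reflexive: each world relates to itself.
(C) not symmetric: 1 R 3 but not 3 R 1.

B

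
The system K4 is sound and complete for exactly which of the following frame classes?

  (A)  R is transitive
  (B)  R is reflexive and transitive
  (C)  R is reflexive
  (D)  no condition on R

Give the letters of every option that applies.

A

(A) K4 is sound and complete for exactly this class.
(B) this class determines S4, not K4.
(C) this class determines T (= KT), not K4.
(D) this class determines K, not K4.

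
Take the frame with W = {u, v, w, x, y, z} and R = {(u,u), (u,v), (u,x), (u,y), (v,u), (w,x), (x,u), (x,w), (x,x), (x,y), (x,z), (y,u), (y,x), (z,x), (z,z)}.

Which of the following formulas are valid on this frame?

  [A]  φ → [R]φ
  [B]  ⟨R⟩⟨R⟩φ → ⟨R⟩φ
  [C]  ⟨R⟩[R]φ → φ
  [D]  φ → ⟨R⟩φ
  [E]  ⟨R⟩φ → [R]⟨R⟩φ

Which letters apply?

C

R is not reflexive: not v R v.
R is symmetric: every R-edge is matched by its reverse.
R is not transitive: u R x and x R w but not u R w.
R is not euclidean: u R v and u R x but not v R x.
R is not a subset of the identity: u R v with u ≠ v.
(A) φ → [R]φ is valid only on frames where every R-edge is a self-loop. Here R ⊄ identity — not valid.
(B) ⟨R⟩⟨R⟩φ → ⟨R⟩φ is the dual of axiom 4; it is valid on a frame exactly when R is transitive. R is not transitive, so not valid.
(C) ⟨R⟩[R]φ → φ is the dual of axiom B, which corresponds to symmetry. R is symmetric — valid.
(D) φ → ⟨R⟩φ is the dual of axiom T, which corresponds to reflexivity. R is not reflexive — not valid.
(E) ⟨R⟩φ → [R]⟨R⟩φ is axiom 5; it is valid on a frame exactly when R is euclidean. R is not euclidean, so not valid.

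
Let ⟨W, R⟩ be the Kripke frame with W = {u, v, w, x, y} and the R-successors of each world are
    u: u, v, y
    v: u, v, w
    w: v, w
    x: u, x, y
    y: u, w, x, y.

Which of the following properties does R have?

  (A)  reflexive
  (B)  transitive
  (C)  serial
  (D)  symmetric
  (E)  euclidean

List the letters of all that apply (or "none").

A, C

(A) reflexive: each world relates to itself.
(B) not transitive: u R v and v R w but not u R w.
(C) serial: every world has an R-successor.
(D) not symmetric: x R u but not u R x.
(E) not euclidean: u R v and u R y but not v R y.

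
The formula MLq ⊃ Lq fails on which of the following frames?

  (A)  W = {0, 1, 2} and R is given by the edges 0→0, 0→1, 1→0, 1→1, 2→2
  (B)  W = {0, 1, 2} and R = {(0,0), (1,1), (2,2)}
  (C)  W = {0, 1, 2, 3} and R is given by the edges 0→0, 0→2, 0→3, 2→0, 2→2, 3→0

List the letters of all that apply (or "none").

C

The schema MLq ⊃ Lq is the dual of axiom 5; it is valid on a frame iff R is euclidean.
(A) R is euclidean (any two R-successors of the same world are R-related), so the schema is valid here.
(B) R is euclidean (any two R-successors of the same world are R-related), so the schema is valid here.
(C) R is not euclidean (0 R 2 and 0 R 3 but not 2 R 3), so the schema fails here.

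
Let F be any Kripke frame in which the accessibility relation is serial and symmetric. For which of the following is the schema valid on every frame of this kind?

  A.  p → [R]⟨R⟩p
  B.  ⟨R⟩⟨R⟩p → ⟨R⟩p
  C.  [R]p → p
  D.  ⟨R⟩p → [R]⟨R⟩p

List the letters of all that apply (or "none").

(A) axiom B: valid iff R is symmetric. Every such R is symmetric — valid.
(B) ⟨R⟩⟨R⟩p → ⟨R⟩p is the dual of axiom 4, which corresponds to transitivity. Such an R need not be transitive — not valid.
(C) [R]p → p (axiom T) characterises the reflexive frames. Such an R need not be reflexive — not valid.
(D) ⟨R⟩p → [R]⟨R⟩p is axiom 5; it is valid on a frame exactly when R is euclidean. Such an R need not be euclidean, so not valid.

A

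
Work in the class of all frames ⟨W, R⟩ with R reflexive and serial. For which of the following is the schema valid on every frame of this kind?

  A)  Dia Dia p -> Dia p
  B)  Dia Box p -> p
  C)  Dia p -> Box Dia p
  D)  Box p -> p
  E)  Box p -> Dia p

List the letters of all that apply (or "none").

D, E

(A) the dual of axiom 4: valid iff R is transitive. Such an R need not be transitive — not valid.
(B) Dia Box p -> p is the dual of axiom B, which corresponds to symmetry. Such an R need not be symmetric — not valid.
(C) axiom 5: valid iff R is euclidean. Such an R need not be euclidean — not valid.
(D) Box p -> p (axiom T) characterises the reflexive frames. Every such R is reflexive — valid.
(E) Box p -> Dia p is axiom D; it is valid on a frame exactly when R is serial. Every such R is serial, so valid.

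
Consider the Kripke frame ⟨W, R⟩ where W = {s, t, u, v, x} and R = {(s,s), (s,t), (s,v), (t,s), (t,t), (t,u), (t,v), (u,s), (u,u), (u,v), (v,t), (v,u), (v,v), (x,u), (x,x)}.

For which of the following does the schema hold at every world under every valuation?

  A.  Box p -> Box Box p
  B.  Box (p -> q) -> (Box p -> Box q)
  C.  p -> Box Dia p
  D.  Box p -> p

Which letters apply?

R is reflexive: each world relates to itself.
R is not symmetric: s R v but not v R s.
R is not transitive: s R t and t R u but not s R u.
(A) Box p -> Box Box p is axiom 4; it is valid on a frame exactly when R is transitive. R is not transitive, so not valid.
(B) Box (p -> q) -> (Box p -> Box q) is axiom K, valid on every Kripke frame — valid.
(C) axiom B: valid iff R is symmetric. R is not symmetric — not valid.
(D) axiom T: valid iff R is reflexive. R is reflexive — valid.

B, D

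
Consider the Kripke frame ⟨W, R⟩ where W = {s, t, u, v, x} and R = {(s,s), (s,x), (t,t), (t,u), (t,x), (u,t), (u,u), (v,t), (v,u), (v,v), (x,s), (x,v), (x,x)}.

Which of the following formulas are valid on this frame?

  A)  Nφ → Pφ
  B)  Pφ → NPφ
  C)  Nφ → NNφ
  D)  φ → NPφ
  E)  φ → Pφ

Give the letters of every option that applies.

R is reflexive: each world relates to itself.
R is not symmetric: t R x but not x R t.
R is not transitive: s R x and x R v but not s R v.
R is not euclidean: t R u and t R x but not u R x.
R is serial: every world has an R-successor.
(A) Nφ → Pφ is axiom D; it is valid on a frame exactly when R is serial. R is serial, so valid.
(B) Pφ → NPφ (axiom 5) characterises the euclidean frames. R is not euclidean — not valid.
(C) Nφ → NNφ (axiom 4) characterises the transitive frames. R is not transitive — not valid.
(D) axiom B: valid iff R is symmetric. R is not symmetric — not valid.
(E) φ → Pφ is the dual of axiom T, which corresponds to reflexivity. R is reflexive — valid.

A, E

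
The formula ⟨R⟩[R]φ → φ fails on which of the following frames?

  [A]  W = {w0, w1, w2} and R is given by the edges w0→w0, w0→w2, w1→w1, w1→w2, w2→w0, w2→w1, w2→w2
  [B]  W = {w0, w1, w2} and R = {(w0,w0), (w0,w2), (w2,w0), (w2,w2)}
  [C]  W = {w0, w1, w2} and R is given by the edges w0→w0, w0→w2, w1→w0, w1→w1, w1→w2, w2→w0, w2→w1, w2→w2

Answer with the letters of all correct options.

The schema ⟨R⟩[R]φ → φ is the dual of axiom B; it is valid on a frame iff R is symmetric.
(A) R is symmetric (every R-edge is matched by its reverse), so the schema is valid here.
(B) R is symmetric (every R-edge is matched by its reverse), so the schema is valid here.
(C) R is not symmetric (w1 R w0 but not w0 R w1), so the schema fails here.

C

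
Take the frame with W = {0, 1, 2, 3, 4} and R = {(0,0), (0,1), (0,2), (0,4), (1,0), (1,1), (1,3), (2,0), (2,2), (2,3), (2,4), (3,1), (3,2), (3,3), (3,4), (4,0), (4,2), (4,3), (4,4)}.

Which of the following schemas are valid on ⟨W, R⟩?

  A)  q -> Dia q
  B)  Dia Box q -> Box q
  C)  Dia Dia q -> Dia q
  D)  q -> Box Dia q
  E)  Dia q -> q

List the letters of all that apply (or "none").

R is reflexive: each world relates to itself.
R is symmetric: every R-edge is matched by its reverse.
R is not transitive: 0 R 1 and 1 R 3 but not 0 R 3.
R is not euclidean: 0 R 1 and 0 R 2 but not 1 R 2.
R is not a subset of the identity: 0 R 1 with 0 ≠ 1.
(A) q -> Dia q is the dual of axiom T, which corresponds to reflexivity. R is reflexive — valid.
(B) Dia Box q -> Box q (the dual of axiom 5) characterises the euclidean frames. R is not euclidean — not valid.
(C) Dia Dia q -> Dia q (the dual of axiom 4) characterises the transitive frames. R is not transitive — not valid.
(D) q -> Box Dia q is axiom B, which corresponds to symmetry. R is symmetric — valid.
(E) Dia q -> q is valid only on frames where every R-edge is a self-loop. Here R ⊄ identity — not valid.

A, D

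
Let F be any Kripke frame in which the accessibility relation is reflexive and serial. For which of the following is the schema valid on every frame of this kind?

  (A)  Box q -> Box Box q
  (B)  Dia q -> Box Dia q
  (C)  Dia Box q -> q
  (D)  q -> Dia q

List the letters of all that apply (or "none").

D

(A) axiom 4: valid iff R is transitive. Such an R need not be transitive — not valid.
(B) Dia q -> Box Dia q (axiom 5) characterises the euclidean frames. Such an R need not be euclidean — not valid.
(C) the dual of axiom B: valid iff R is symmetric. Such an R need not be symmetric — not valid.
(D) q -> Dia q is the dual of axiom T; it is valid on a frame exactly when R is reflexive. Every such R is reflexive, so valid.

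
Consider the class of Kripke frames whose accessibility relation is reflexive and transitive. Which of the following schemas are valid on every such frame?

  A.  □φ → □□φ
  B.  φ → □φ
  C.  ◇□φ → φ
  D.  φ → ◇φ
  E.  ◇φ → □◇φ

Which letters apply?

Reflexive relations are serial.
(A) □φ → □□φ is axiom 4; it is valid on a frame exactly when R is transitive. Every such R is transitive, so valid.
(B) φ → □φ is equivalent to ◇p→p; it holds exactly when R ⊆ identity. Such an R need not be a subset of the identity — not valid.
(C) ◇□φ → φ is the dual of axiom B; it is valid on a frame exactly when R is symmetric. Such an R need not be symmetric, so not valid.
(D) the dual of axiom T: valid iff R is reflexive. Every such R is reflexive — valid.
(E) ◇φ → □◇φ (axiom 5) characterises the euclidean frames. Such an R need not be euclidean — not valid.

A, D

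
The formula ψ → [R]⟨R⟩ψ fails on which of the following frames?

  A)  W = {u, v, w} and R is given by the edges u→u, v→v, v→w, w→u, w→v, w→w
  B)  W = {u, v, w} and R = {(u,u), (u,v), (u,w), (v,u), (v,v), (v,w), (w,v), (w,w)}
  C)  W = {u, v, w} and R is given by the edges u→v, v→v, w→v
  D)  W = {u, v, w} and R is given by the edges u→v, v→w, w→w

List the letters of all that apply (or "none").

A, B, C, D

The schema ψ → [R]⟨R⟩ψ is axiom B; it is valid on a frame iff R is symmetric.
(A) R is not symmetric (w R u but not u R w), so the schema fails here.
(B) R is not symmetric (u R w but not w R u), so the schema fails here.
(C) R is not symmetric (u R v but not v R u), so the schema fails here.
(D) R is not symmetric (u R v but not v R u), so the schema fails here.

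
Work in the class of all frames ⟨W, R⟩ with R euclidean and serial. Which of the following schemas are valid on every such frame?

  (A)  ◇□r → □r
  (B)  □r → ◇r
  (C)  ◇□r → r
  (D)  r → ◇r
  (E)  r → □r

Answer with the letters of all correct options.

(A) ◇□r → □r is the dual of axiom 5; it is valid on a frame exactly when R is euclidean. Every such R is euclidean, so valid.
(B) axiom D: valid iff R is serial. Every such R is serial — valid.
(C) ◇□r → r is the dual of axiom B, which corresponds to symmetry. Such an R need not be symmetric — not valid.
(D) r → ◇r (the dual of axiom T) characterises the reflexive frames. Such an R need not be reflexive — not valid.
(E) r → □r is valid only on frames where every R-edge is a self-loop. Such an R need not be a subset of the identity — not valid.

A, B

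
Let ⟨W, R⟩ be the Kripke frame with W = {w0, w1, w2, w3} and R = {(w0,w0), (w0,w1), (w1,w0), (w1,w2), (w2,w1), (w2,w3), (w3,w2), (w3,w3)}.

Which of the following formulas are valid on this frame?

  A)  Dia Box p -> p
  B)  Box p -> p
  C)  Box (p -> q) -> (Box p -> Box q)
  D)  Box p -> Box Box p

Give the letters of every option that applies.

R is not reflexive: not w1 R w1.
R is symmetric: every R-edge is matched by its reverse.
R is not transitive: w0 R w1 and w1 R w2 but not w0 R w2.
(A) Dia Box p -> p is the dual of axiom B; it is valid on a frame exactly when R is symmetric. R is symmetric, so valid.
(B) Box p -> p is axiom T, which corresponds to reflexivity. R is not reflexive — not valid.
(C) this is just K, valid on every normal frame.
(D) Box p -> Box Box p (axiom 4) characterises the transitive frames. R is not transitive — not valid.

A, C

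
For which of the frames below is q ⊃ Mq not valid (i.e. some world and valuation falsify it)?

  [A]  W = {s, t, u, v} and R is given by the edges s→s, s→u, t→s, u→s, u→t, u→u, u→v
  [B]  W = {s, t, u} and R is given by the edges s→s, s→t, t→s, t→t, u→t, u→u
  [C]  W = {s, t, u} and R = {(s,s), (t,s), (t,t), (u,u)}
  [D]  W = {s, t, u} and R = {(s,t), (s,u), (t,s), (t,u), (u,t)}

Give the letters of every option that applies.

A, D

The schema q ⊃ Mq is the dual of axiom T; it is valid on a frame iff R is reflexive.
(A) R is not reflexive (not t R t), so the schema fails here.
(B) R is reflexive (each world relates to itself), so the schema is valid here.
(C) R is reflexive (each world relates to itself), so the schema is valid here.
(D) R is not reflexive (not s R s), so the schema fails here.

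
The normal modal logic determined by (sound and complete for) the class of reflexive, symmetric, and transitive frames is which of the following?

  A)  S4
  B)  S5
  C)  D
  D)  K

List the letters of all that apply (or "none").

B

(A) S4 is determined by the class of reflexive and transitive frames.
(B) S5 is determined by exactly this class.
(C) D is determined by the class of serial frames.
(D) K is determined by the class of arbitrary frames.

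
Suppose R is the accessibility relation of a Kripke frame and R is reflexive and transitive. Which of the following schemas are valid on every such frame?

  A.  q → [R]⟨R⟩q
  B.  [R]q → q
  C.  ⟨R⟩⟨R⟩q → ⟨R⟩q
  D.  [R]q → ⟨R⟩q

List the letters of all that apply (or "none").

Reflexive relations are serial.
(A) q → [R]⟨R⟩q is axiom B; it is valid on a frame exactly when R is symmetric. Such an R need not be symmetric, so not valid.
(B) [R]q → q (axiom T) characterises the reflexive frames. Every such R is reflexive — valid.
(C) the dual of axiom 4: valid iff R is transitive. Every such R is transitive — valid.
(D) [R]q → ⟨R⟩q (axiom D) characterises the serial frames. Every such R is serial — valid.

B, C, D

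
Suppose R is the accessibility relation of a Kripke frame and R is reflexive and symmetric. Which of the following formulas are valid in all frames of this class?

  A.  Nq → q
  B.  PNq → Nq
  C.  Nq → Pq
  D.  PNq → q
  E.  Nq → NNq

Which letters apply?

A, C, D

Reflexive relations are serial.
(A) axiom T: valid iff R is reflexive. Every such R is reflexive — valid.
(B) PNq → Nq is the dual of axiom 5; it is valid on a frame exactly when R is euclidean. Such an R need not be euclidean, so not valid.
(C) axiom D: valid iff R is serial. Every such R is serial — valid.
(D) PNq → q is the dual of axiom B; it is valid on a frame exactly when R is symmetric. Every such R is symmetric, so valid.
(E) axiom 4: valid iff R is transitive. Such an R need not be transitive — not valid.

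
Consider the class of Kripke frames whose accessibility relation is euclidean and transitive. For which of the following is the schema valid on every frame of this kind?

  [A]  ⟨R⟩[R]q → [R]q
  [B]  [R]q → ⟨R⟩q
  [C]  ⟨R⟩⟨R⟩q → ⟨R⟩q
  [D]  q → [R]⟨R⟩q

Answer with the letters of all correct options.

(A) ⟨R⟩[R]q → [R]q is the dual of axiom 5, which corresponds to the euclidean property. Every such R is euclidean — valid.
(B) [R]q → ⟨R⟩q (axiom D) characterises the serial frames. Such an R need not be serial — not valid.
(C) ⟨R⟩⟨R⟩q → ⟨R⟩q is the dual of axiom 4; it is valid on a frame exactly when R is transitive. Every such R is transitive, so valid.
(D) q → [R]⟨R⟩q is axiom B, which corresponds to symmetry. Such an R need not be symmetric — not valid.

A, C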